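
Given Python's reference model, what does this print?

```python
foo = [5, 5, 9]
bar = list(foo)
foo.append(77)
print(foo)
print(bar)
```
[5, 5, 9, 77]
[5, 5, 9]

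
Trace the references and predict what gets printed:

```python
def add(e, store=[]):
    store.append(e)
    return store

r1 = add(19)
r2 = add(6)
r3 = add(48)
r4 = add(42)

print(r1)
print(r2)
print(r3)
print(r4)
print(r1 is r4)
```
[19, 6, 48, 42]
[19, 6, 48, 42]
[19, 6, 48, 42]
[19, 6, 48, 42]
True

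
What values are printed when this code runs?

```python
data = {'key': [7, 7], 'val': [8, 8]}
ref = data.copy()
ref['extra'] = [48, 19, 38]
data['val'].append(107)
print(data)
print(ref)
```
{'key': [7, 7], 'val': [8, 8, 107]}
{'key': [7, 7], 'val': [8, 8, 107], 'extra': [48, 19, 38]}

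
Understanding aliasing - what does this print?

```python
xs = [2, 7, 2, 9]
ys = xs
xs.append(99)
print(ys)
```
[2, 7, 2, 9, 99]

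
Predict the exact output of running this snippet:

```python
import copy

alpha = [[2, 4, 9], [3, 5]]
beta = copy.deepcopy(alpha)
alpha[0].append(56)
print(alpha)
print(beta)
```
[[2, 4, 9, 56], [3, 5]]
[[2, 4, 9], [3, 5]]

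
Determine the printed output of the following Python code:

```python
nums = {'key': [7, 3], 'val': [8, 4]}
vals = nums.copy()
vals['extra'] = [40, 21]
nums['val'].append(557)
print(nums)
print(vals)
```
{'key': [7, 3], 'val': [8, 4, 557]}
{'key': [7, 3], 'val': [8, 4, 557], 'extra': [40, 21]}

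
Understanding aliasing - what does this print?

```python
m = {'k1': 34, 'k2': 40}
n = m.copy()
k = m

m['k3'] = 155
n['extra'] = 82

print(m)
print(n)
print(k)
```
{'k1': 34, 'k2': 40, 'k3': 155}
{'k1': 34, 'k2': 40, 'extra': 82}
{'k1': 34, 'k2': 40, 'k3': 155}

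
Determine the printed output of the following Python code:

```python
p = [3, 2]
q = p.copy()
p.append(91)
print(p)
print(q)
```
[3, 2, 91]
[3, 2]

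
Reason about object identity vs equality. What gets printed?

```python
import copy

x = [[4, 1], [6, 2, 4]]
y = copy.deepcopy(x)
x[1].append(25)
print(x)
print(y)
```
[[4, 1], [6, 2, 4, 25]]
[[4, 1], [6, 2, 4]]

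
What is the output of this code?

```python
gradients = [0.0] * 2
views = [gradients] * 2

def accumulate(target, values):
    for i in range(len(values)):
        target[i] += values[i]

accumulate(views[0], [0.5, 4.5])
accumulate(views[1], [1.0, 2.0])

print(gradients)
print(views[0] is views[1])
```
[1.5, 6.5]
True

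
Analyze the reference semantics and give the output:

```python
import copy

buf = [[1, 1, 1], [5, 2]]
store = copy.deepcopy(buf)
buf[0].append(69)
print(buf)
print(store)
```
[[1, 1, 1, 69], [5, 2]]
[[1, 1, 1], [5, 2]]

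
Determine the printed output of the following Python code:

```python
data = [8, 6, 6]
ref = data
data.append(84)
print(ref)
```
[8, 6, 6, 84]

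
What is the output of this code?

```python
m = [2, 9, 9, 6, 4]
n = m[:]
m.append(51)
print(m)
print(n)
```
[2, 9, 9, 6, 4, 51]
[2, 9, 9, 6, 4]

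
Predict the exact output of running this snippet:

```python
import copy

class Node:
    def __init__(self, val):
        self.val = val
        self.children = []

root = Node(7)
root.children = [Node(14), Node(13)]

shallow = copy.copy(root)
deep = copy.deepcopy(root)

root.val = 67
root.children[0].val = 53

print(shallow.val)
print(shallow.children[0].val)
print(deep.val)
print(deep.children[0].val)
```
7
53
7
14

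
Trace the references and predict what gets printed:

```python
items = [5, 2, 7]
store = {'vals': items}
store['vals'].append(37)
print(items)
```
[5, 2, 7, 37]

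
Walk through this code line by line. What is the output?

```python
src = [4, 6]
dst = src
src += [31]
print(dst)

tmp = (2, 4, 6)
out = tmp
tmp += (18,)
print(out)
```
[4, 6, 31]
(2, 4, 6)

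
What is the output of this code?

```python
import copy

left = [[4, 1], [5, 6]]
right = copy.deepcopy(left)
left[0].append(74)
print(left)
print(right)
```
[[4, 1, 74], [5, 6]]
[[4, 1], [5, 6]]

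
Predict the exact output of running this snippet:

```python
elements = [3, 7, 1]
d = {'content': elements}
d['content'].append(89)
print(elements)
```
[3, 7, 1, 89]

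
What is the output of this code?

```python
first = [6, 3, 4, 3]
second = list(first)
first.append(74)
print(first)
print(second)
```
[6, 3, 4, 3, 74]
[6, 3, 4, 3]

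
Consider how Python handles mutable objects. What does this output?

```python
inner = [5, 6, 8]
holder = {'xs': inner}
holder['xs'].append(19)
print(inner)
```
[5, 6, 8, 19]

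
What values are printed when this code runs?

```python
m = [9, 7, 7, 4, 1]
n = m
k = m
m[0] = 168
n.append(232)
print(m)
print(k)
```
[168, 7, 7, 4, 1, 232]
[168, 7, 7, 4, 1, 232]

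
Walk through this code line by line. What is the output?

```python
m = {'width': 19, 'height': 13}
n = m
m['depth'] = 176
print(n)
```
{'width': 19, 'height': 13, 'depth': 176}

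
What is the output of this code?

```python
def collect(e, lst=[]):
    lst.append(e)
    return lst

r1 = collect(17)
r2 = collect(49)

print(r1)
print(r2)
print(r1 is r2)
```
[17, 49]
[17, 49]
True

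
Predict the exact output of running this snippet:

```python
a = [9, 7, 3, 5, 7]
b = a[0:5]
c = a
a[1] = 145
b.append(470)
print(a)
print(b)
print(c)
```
[9, 145, 3, 5, 7]
[9, 7, 3, 5, 7, 470]
[9, 145, 3, 5, 7]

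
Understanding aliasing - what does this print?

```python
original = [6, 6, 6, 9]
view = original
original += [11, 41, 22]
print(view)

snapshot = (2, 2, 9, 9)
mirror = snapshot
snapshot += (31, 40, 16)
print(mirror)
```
[6, 6, 6, 9, 11, 41, 22]
(2, 2, 9, 9)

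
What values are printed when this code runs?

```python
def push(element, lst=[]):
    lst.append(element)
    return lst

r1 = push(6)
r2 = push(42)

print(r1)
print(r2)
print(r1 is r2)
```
[6, 42]
[6, 42]
True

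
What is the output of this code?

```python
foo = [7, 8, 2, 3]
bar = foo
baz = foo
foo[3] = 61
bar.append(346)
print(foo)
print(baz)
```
[7, 8, 2, 61, 346]
[7, 8, 2, 61, 346]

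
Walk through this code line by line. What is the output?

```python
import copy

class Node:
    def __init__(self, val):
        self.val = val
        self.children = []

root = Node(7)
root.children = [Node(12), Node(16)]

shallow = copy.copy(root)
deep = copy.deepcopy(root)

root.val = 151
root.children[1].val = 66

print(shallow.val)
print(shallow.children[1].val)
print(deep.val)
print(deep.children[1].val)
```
7
66
7
16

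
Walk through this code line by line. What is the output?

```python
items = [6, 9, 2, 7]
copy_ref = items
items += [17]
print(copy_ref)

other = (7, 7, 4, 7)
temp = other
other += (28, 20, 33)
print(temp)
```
[6, 9, 2, 7, 17]
(7, 7, 4, 7)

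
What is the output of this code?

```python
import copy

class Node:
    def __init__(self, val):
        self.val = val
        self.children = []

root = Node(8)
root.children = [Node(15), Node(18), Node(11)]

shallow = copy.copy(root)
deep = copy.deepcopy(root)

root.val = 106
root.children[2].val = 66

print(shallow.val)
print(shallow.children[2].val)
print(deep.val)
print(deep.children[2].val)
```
8
66
8
11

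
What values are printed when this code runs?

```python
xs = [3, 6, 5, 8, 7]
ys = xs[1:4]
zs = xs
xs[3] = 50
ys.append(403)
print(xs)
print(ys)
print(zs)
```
[3, 6, 5, 50, 7]
[6, 5, 8, 403]
[3, 6, 5, 50, 7]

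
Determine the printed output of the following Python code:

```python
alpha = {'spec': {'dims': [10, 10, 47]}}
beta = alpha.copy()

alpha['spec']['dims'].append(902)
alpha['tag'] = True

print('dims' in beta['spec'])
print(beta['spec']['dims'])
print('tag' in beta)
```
True
[10, 10, 47, 902]
False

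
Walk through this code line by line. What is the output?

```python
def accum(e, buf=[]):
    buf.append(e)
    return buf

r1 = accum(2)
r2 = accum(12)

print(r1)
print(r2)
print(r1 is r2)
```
[2, 12]
[2, 12]
True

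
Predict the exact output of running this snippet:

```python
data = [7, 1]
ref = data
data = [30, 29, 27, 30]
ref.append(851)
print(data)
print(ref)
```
[30, 29, 27, 30]
[7, 1, 851]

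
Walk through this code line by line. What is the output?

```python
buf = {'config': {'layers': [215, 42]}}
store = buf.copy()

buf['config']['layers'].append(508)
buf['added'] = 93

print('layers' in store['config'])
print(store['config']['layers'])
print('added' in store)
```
True
[215, 42, 508]
False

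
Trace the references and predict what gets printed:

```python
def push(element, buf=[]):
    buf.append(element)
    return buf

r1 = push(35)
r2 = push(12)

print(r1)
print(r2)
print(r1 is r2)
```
[35, 12]
[35, 12]
True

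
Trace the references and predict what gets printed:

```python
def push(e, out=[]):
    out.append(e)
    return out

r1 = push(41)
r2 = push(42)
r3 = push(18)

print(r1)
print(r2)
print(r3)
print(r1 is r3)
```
[41, 42, 18]
[41, 42, 18]
[41, 42, 18]
True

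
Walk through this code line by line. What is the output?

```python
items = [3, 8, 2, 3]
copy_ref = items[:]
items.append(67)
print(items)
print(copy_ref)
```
[3, 8, 2, 3, 67]
[3, 8, 2, 3]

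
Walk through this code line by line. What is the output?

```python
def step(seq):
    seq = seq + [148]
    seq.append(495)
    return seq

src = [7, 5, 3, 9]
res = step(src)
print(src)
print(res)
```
[7, 5, 3, 9]
[7, 5, 3, 9, 148, 495]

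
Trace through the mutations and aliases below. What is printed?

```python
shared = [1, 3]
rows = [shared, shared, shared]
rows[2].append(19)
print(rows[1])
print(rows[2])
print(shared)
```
[1, 3, 19]
[1, 3, 19]
[1, 3, 19]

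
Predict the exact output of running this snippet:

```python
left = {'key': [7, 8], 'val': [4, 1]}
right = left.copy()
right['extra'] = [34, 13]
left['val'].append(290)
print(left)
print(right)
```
{'key': [7, 8], 'val': [4, 1, 290]}
{'key': [7, 8], 'val': [4, 1, 290], 'extra': [34, 13]}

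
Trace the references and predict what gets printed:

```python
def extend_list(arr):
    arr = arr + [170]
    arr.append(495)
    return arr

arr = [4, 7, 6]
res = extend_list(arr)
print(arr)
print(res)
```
[4, 7, 6]
[4, 7, 6, 170, 495]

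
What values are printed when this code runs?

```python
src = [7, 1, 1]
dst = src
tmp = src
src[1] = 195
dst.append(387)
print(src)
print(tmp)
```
[7, 195, 1, 387]
[7, 195, 1, 387]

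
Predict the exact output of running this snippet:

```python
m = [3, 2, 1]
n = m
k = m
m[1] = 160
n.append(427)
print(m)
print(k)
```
[3, 160, 1, 427]
[3, 160, 1, 427]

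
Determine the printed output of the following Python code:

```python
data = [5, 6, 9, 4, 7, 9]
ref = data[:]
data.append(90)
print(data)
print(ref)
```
[5, 6, 9, 4, 7, 9, 90]
[5, 6, 9, 4, 7, 9]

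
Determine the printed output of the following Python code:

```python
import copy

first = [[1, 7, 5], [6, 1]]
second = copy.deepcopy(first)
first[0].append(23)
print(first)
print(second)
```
[[1, 7, 5, 23], [6, 1]]
[[1, 7, 5], [6, 1]]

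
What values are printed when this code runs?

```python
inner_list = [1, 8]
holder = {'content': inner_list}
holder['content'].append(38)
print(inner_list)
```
[1, 8, 38]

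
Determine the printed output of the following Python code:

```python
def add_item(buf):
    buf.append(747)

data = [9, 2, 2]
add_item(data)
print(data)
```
[9, 2, 2, 747]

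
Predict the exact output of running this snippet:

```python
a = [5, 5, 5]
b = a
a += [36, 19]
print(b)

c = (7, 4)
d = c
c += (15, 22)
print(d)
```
[5, 5, 5, 36, 19]
(7, 4)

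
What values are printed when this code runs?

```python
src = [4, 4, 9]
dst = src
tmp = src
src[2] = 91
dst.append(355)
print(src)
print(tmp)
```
[4, 4, 91, 355]
[4, 4, 91, 355]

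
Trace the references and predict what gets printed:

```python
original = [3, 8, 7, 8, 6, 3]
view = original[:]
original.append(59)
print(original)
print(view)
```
[3, 8, 7, 8, 6, 3, 59]
[3, 8, 7, 8, 6, 3]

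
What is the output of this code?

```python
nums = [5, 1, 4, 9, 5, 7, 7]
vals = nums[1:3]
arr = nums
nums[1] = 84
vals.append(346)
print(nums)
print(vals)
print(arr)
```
[5, 84, 4, 9, 5, 7, 7]
[1, 4, 346]
[5, 84, 4, 9, 5, 7, 7]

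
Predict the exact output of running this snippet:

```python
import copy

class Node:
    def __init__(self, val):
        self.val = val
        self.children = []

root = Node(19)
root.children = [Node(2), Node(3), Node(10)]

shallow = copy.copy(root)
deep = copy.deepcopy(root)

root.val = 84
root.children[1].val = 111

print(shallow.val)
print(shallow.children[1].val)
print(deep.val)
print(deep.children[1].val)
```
19
111
19
3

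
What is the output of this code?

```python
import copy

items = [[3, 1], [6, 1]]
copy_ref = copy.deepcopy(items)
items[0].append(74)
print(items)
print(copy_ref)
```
[[3, 1, 74], [6, 1]]
[[3, 1], [6, 1]]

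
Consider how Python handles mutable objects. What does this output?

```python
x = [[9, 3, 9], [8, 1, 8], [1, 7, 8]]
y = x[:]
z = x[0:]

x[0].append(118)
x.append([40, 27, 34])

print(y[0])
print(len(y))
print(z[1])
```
[9, 3, 9, 118]
3
[8, 1, 8]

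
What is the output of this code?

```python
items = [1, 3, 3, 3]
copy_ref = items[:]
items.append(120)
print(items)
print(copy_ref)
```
[1, 3, 3, 3, 120]
[1, 3, 3, 3]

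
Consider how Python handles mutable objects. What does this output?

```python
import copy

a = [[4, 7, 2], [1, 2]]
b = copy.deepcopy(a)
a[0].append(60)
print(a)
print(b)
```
[[4, 7, 2, 60], [1, 2]]
[[4, 7, 2], [1, 2]]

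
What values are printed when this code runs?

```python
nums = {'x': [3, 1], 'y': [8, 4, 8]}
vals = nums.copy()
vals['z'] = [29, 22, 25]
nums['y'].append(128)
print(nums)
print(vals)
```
{'x': [3, 1], 'y': [8, 4, 8, 128]}
{'x': [3, 1], 'y': [8, 4, 8, 128], 'z': [29, 22, 25]}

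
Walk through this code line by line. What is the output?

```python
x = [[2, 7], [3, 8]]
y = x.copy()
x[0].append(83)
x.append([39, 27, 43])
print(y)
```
[[2, 7, 83], [3, 8]]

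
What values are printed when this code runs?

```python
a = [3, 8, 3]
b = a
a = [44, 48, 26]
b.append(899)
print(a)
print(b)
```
[44, 48, 26]
[3, 8, 3, 899]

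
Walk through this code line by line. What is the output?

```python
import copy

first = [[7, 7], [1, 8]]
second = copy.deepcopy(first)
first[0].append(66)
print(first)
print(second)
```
[[7, 7, 66], [1, 8]]
[[7, 7], [1, 8]]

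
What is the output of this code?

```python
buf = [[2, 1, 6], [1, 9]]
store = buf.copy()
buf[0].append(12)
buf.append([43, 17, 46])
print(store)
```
[[2, 1, 6, 12], [1, 9]]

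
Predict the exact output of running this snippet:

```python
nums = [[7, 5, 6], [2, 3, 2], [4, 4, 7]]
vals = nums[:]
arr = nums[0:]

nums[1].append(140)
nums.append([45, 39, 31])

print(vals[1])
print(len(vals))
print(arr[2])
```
[2, 3, 2, 140]
3
[4, 4, 7]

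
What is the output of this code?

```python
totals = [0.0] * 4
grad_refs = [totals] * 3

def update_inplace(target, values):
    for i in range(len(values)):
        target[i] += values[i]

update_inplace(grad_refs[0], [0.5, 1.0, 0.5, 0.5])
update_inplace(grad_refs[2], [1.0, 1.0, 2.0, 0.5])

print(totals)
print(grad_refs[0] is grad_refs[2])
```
[1.5, 2.0, 2.5, 1.0]
True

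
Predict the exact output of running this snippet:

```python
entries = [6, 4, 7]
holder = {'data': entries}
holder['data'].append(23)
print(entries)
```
[6, 4, 7, 23]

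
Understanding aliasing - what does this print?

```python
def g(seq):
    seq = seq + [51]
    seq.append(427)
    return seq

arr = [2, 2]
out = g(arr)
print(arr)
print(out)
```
[2, 2]
[2, 2, 51, 427]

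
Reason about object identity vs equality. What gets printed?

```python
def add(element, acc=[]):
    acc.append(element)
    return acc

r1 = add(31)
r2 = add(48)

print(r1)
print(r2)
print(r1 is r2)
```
[31, 48]
[31, 48]
True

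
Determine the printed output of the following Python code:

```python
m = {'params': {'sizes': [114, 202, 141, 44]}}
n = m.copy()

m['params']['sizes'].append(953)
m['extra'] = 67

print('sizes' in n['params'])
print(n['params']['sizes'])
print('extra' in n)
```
True
[114, 202, 141, 44, 953]
False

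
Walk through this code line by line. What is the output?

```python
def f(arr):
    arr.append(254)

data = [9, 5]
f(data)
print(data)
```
[9, 5, 254]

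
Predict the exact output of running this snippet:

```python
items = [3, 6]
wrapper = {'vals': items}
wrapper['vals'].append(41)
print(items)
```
[3, 6, 41]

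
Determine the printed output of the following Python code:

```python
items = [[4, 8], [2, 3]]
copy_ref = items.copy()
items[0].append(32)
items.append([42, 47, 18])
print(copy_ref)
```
[[4, 8, 32], [2, 3]]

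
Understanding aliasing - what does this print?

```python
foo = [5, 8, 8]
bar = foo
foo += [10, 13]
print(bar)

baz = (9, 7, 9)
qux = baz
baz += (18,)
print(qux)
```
[5, 8, 8, 10, 13]
(9, 7, 9)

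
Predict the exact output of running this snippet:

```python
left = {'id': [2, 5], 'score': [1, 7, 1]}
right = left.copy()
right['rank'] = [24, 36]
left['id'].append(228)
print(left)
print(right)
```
{'id': [2, 5, 228], 'score': [1, 7, 1]}
{'id': [2, 5, 228], 'score': [1, 7, 1], 'rank': [24, 36]}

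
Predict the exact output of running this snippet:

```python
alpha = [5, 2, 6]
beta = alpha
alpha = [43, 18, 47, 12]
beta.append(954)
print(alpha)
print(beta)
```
[43, 18, 47, 12]
[5, 2, 6, 954]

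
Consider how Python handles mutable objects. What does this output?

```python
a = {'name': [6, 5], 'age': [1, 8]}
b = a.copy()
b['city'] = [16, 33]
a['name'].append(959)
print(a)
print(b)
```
{'name': [6, 5, 959], 'age': [1, 8]}
{'name': [6, 5, 959], 'age': [1, 8], 'city': [16, 33]}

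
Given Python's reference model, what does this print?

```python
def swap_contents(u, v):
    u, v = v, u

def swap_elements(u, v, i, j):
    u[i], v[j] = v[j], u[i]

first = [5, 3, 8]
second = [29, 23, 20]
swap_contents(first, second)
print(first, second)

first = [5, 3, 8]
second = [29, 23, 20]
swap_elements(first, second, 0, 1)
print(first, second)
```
[5, 3, 8] [29, 23, 20]
[23, 3, 8] [29, 5, 20]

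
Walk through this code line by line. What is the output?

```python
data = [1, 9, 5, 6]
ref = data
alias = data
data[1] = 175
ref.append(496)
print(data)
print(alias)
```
[1, 175, 5, 6, 496]
[1, 175, 5, 6, 496]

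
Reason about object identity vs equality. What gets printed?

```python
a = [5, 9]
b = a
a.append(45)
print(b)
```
[5, 9, 45]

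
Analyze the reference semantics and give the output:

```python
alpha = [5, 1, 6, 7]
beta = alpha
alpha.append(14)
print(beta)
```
[5, 1, 6, 7, 14]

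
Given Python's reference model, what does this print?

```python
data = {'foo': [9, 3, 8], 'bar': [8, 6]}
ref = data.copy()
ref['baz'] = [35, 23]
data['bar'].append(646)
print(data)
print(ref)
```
{'foo': [9, 3, 8], 'bar': [8, 6, 646]}
{'foo': [9, 3, 8], 'bar': [8, 6, 646], 'baz': [35, 23]}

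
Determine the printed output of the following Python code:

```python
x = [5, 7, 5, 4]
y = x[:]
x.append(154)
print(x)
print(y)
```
[5, 7, 5, 4, 154]
[5, 7, 5, 4]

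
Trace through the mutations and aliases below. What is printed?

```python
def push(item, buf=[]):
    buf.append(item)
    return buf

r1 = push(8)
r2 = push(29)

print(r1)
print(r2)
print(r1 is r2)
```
[8, 29]
[8, 29]
True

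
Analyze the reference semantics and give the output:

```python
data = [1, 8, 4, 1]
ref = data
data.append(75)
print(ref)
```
[1, 8, 4, 1, 75]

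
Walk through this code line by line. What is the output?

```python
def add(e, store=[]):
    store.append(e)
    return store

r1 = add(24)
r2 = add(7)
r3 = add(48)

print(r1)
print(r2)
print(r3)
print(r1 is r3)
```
[24, 7, 48]
[24, 7, 48]
[24, 7, 48]
True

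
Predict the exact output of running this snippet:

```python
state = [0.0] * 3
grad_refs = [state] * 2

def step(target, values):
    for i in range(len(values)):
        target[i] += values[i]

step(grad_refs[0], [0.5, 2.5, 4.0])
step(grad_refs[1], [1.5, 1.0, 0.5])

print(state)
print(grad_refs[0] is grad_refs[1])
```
[2.0, 3.5, 4.5]
True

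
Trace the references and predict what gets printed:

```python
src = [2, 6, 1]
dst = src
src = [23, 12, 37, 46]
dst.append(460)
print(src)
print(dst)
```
[23, 12, 37, 46]
[2, 6, 1, 460]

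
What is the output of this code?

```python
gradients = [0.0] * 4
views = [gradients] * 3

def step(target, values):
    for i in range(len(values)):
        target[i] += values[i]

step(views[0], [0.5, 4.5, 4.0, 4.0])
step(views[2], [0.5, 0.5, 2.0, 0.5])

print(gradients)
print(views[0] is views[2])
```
[1.0, 5.0, 6.0, 4.5]
True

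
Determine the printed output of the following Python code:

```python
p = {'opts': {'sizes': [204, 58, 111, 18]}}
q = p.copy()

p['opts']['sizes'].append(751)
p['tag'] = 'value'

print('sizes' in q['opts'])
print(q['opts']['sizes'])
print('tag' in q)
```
True
[204, 58, 111, 18, 751]
False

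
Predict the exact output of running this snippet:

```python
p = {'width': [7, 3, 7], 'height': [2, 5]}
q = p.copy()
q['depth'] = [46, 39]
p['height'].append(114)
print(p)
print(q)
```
{'width': [7, 3, 7], 'height': [2, 5, 114]}
{'width': [7, 3, 7], 'height': [2, 5, 114], 'depth': [46, 39]}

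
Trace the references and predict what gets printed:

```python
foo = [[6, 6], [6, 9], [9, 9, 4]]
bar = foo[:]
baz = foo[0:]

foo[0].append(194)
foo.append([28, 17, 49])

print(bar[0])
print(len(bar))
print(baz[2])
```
[6, 6, 194]
3
[9, 9, 4]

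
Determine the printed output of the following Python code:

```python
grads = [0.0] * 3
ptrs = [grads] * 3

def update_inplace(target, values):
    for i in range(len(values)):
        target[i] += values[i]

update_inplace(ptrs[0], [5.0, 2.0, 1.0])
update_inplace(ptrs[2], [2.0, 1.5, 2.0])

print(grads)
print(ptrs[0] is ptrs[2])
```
[7.0, 3.5, 3.0]
True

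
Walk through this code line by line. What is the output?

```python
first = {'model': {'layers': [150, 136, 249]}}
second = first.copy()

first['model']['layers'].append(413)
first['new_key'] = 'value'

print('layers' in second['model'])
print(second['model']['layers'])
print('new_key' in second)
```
True
[150, 136, 249, 413]
False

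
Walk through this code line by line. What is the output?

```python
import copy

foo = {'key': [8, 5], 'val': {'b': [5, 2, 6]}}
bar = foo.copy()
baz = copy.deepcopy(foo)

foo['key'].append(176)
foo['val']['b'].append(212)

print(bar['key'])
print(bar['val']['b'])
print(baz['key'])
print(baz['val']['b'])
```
[8, 5, 176]
[5, 2, 6, 212]
[8, 5]
[5, 2, 6]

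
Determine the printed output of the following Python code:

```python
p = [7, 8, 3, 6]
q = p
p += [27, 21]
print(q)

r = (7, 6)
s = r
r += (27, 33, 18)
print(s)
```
[7, 8, 3, 6, 27, 21]
(7, 6)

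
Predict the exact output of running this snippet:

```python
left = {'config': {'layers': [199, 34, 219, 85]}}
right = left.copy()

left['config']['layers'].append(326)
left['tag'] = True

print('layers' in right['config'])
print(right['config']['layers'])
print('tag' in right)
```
True
[199, 34, 219, 85, 326]
False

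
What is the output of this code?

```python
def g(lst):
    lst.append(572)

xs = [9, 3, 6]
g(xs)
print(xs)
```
[9, 3, 6, 572]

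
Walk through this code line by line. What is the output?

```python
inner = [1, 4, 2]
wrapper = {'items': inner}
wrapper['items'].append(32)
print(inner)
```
[1, 4, 2, 32]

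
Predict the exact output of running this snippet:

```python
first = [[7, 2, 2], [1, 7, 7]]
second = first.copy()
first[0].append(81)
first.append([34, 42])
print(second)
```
[[7, 2, 2, 81], [1, 7, 7]]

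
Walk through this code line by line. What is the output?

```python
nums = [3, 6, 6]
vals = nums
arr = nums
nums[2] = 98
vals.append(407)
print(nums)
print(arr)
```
[3, 6, 98, 407]
[3, 6, 98, 407]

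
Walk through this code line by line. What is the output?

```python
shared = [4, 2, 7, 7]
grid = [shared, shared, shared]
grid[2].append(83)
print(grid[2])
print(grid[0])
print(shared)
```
[4, 2, 7, 7, 83]
[4, 2, 7, 7, 83]
[4, 2, 7, 7, 83]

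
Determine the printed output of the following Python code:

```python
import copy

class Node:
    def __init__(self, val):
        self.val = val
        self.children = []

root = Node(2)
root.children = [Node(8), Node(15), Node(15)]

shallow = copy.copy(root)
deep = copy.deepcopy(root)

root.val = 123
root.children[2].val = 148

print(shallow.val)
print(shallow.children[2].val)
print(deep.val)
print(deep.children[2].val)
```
2
148
2
15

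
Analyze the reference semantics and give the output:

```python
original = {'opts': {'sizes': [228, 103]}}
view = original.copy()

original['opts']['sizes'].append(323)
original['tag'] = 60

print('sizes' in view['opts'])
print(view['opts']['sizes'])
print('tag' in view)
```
True
[228, 103, 323]
False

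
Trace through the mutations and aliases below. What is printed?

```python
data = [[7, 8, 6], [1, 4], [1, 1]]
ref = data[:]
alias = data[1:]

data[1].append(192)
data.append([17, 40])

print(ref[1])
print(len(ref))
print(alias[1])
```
[1, 4, 192]
3
[1, 1]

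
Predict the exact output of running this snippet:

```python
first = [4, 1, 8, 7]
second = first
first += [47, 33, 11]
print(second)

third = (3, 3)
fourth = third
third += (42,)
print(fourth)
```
[4, 1, 8, 7, 47, 33, 11]
(3, 3)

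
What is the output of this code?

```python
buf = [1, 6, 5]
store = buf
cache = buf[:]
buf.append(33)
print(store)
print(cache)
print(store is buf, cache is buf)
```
[1, 6, 5, 33]
[1, 6, 5]
True False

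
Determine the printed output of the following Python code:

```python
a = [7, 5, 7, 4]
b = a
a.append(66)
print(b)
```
[7, 5, 7, 4, 66]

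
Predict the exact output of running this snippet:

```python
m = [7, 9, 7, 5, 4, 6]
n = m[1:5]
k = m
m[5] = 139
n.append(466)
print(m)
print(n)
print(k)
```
[7, 9, 7, 5, 4, 139]
[9, 7, 5, 4, 466]
[7, 9, 7, 5, 4, 139]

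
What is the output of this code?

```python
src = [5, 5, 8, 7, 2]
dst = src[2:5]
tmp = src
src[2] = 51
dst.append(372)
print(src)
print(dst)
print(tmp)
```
[5, 5, 51, 7, 2]
[8, 7, 2, 372]
[5, 5, 51, 7, 2]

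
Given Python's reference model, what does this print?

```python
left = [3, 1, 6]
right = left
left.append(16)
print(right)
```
[3, 1, 6, 16]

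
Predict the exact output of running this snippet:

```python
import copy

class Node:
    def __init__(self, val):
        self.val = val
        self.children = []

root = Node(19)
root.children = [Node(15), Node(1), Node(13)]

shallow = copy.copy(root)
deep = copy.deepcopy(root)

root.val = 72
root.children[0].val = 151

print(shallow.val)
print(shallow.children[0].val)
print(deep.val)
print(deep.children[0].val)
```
19
151
19
15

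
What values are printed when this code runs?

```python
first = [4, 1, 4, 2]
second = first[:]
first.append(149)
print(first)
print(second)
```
[4, 1, 4, 2, 149]
[4, 1, 4, 2]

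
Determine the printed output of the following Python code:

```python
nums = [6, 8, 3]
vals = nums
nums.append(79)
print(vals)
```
[6, 8, 3, 79]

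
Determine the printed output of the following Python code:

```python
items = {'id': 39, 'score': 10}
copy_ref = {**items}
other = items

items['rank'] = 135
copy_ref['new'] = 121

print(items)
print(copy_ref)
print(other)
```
{'id': 39, 'score': 10, 'rank': 135}
{'id': 39, 'score': 10, 'new': 121}
{'id': 39, 'score': 10, 'rank': 135}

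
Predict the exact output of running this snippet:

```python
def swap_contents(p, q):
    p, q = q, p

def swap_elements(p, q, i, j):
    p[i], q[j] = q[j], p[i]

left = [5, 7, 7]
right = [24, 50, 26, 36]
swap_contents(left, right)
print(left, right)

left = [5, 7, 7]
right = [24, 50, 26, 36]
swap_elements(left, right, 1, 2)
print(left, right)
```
[5, 7, 7] [24, 50, 26, 36]
[5, 26, 7] [24, 50, 7, 36]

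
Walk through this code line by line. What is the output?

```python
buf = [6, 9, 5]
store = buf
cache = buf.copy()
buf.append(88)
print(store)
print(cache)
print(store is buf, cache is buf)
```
[6, 9, 5, 88]
[6, 9, 5]
True False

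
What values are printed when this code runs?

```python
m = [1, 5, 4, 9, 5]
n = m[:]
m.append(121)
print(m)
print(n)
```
[1, 5, 4, 9, 5, 121]
[1, 5, 4, 9, 5]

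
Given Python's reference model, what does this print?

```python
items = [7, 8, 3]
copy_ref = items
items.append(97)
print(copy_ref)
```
[7, 8, 3, 97]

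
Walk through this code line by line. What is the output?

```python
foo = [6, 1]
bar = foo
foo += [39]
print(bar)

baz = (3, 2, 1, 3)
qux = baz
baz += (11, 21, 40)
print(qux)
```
[6, 1, 39]
(3, 2, 1, 3)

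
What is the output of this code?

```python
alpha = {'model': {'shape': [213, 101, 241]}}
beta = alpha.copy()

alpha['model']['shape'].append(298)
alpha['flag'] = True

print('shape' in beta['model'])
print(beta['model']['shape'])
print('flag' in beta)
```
True
[213, 101, 241, 298]
False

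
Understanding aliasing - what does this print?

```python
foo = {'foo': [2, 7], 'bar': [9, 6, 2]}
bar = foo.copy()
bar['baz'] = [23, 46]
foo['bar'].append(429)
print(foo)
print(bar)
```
{'foo': [2, 7], 'bar': [9, 6, 2, 429]}
{'foo': [2, 7], 'bar': [9, 6, 2, 429], 'baz': [23, 46]}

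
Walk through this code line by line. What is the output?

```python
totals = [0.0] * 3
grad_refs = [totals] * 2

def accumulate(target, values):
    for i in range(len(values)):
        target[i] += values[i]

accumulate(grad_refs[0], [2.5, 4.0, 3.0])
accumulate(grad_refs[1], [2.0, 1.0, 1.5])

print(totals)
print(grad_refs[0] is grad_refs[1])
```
[4.5, 5.0, 4.5]
True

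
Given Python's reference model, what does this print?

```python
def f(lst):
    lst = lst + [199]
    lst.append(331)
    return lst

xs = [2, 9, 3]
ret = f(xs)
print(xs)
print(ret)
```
[2, 9, 3]
[2, 9, 3, 199, 331]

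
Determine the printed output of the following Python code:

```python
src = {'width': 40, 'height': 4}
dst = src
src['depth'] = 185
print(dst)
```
{'width': 40, 'height': 4, 'depth': 185}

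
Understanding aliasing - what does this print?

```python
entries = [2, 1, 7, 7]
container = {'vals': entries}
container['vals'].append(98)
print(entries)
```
[2, 1, 7, 7, 98]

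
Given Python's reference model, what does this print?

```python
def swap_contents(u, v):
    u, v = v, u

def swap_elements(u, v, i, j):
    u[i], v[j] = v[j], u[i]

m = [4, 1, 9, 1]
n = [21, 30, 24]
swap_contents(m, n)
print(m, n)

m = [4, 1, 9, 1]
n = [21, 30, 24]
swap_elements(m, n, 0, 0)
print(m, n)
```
[4, 1, 9, 1] [21, 30, 24]
[21, 1, 9, 1] [4, 30, 24]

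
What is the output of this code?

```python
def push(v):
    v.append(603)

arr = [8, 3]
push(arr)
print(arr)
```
[8, 3, 603]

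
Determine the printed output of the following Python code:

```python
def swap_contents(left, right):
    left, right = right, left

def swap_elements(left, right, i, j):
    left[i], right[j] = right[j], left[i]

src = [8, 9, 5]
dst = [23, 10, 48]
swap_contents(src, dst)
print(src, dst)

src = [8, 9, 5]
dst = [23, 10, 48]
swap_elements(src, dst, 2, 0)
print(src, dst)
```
[8, 9, 5] [23, 10, 48]
[8, 9, 23] [5, 10, 48]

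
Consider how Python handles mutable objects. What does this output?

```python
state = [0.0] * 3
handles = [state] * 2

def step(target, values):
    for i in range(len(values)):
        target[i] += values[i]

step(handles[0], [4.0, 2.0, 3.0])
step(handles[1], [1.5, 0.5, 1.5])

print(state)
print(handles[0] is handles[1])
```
[5.5, 2.5, 4.5]
True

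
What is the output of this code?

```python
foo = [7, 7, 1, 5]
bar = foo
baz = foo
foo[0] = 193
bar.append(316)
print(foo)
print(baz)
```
[193, 7, 1, 5, 316]
[193, 7, 1, 5, 316]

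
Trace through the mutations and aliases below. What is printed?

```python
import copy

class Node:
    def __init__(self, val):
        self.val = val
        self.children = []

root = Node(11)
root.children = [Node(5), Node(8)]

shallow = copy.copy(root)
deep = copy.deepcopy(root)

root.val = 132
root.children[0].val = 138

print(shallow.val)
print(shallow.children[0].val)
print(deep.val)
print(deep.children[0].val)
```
11
138
11
5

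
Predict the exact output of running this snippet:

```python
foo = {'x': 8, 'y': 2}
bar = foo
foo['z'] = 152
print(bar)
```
{'x': 8, 'y': 2, 'z': 152}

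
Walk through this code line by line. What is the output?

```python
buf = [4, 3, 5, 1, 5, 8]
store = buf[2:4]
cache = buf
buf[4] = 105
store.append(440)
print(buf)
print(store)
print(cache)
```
[4, 3, 5, 1, 105, 8]
[5, 1, 440]
[4, 3, 5, 1, 105, 8]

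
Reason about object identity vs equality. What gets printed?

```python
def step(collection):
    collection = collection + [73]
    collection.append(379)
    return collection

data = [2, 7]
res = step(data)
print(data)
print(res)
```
[2, 7]
[2, 7, 73, 379]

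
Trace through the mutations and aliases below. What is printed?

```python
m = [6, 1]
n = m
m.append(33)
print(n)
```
[6, 1, 33]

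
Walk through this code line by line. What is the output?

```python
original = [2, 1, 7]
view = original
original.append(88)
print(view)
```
[2, 1, 7, 88]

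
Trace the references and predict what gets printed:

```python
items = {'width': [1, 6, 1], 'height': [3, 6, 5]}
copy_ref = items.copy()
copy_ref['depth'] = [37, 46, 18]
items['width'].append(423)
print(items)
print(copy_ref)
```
{'width': [1, 6, 1, 423], 'height': [3, 6, 5]}
{'width': [1, 6, 1, 423], 'height': [3, 6, 5], 'depth': [37, 46, 18]}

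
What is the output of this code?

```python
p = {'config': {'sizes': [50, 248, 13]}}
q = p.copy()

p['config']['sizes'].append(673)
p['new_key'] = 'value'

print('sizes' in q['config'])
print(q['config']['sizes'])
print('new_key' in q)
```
True
[50, 248, 13, 673]
False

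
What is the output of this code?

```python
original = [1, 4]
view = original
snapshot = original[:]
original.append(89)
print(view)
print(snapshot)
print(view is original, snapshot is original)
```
[1, 4, 89]
[1, 4]
True False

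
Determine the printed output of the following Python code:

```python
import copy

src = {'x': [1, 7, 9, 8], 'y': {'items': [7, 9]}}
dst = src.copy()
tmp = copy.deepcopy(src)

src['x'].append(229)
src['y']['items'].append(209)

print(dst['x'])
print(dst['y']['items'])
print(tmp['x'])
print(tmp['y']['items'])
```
[1, 7, 9, 8, 229]
[7, 9, 209]
[1, 7, 9, 8]
[7, 9]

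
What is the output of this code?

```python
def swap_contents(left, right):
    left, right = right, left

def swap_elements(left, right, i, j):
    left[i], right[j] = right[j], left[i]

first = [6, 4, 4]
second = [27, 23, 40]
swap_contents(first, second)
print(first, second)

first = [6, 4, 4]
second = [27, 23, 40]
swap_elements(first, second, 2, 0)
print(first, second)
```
[6, 4, 4] [27, 23, 40]
[6, 4, 27] [4, 23, 40]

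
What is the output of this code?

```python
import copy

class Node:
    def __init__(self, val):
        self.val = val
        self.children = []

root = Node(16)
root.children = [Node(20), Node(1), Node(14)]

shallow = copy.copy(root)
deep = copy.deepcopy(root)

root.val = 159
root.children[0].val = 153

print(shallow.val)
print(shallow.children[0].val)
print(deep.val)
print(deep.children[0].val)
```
16
153
16
20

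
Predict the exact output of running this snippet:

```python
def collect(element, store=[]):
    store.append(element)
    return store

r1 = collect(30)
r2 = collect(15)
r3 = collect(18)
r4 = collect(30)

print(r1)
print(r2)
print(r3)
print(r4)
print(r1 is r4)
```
[30, 15, 18, 30]
[30, 15, 18, 30]
[30, 15, 18, 30]
[30, 15, 18, 30]
True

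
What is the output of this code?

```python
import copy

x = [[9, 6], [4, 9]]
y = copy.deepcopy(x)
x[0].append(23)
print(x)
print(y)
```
[[9, 6, 23], [4, 9]]
[[9, 6], [4, 9]]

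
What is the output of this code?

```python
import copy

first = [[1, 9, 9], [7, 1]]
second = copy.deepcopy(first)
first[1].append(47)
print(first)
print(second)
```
[[1, 9, 9], [7, 1, 47]]
[[1, 9, 9], [7, 1]]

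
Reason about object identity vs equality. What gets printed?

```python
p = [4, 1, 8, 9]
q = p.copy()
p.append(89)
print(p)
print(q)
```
[4, 1, 8, 9, 89]
[4, 1, 8, 9]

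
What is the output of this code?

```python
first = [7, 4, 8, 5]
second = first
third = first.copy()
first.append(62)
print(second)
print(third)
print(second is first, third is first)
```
[7, 4, 8, 5, 62]
[7, 4, 8, 5]
True False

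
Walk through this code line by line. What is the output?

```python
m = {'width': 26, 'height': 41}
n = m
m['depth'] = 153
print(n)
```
{'width': 26, 'height': 41, 'depth': 153}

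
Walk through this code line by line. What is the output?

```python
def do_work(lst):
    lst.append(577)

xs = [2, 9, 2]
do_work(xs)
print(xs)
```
[2, 9, 2, 577]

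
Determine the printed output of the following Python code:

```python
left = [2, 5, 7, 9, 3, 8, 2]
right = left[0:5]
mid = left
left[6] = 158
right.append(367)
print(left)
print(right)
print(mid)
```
[2, 5, 7, 9, 3, 8, 158]
[2, 5, 7, 9, 3, 367]
[2, 5, 7, 9, 3, 8, 158]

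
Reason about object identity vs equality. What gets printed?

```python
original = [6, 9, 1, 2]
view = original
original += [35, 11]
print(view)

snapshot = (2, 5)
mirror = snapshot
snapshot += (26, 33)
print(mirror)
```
[6, 9, 1, 2, 35, 11]
(2, 5)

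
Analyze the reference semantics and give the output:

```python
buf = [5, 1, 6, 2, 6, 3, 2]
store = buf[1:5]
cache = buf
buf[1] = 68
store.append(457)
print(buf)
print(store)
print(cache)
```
[5, 68, 6, 2, 6, 3, 2]
[1, 6, 2, 6, 457]
[5, 68, 6, 2, 6, 3, 2]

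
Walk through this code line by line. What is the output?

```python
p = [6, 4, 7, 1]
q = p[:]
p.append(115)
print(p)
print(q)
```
[6, 4, 7, 1, 115]
[6, 4, 7, 1]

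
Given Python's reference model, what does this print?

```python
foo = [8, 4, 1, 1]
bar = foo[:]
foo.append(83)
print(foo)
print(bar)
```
[8, 4, 1, 1, 83]
[8, 4, 1, 1]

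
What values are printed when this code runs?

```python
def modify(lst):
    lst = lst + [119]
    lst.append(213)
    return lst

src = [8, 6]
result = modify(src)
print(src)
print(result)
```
[8, 6]
[8, 6, 119, 213]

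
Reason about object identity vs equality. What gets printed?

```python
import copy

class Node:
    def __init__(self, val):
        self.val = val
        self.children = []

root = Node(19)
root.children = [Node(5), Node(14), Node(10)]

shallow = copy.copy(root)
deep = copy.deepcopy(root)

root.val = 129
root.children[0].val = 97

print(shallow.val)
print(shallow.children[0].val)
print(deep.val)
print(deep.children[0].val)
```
19
97
19
5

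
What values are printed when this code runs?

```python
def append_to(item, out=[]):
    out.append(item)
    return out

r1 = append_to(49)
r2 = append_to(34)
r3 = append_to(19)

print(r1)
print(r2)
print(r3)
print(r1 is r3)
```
[49, 34, 19]
[49, 34, 19]
[49, 34, 19]
True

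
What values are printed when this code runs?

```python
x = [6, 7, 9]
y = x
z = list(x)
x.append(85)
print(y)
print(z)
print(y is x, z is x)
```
[6, 7, 9, 85]
[6, 7, 9]
True False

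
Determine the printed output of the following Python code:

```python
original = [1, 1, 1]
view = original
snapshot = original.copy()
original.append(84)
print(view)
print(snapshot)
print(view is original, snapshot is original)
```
[1, 1, 1, 84]
[1, 1, 1]
True False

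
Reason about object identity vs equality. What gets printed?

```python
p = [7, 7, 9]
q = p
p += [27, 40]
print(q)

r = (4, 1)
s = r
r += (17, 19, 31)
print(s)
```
[7, 7, 9, 27, 40]
(4, 1)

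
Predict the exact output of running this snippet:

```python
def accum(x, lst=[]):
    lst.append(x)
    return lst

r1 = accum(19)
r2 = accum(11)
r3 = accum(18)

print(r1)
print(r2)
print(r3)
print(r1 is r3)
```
[19, 11, 18]
[19, 11, 18]
[19, 11, 18]
True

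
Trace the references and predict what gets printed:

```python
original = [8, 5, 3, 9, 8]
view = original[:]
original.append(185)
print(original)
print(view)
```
[8, 5, 3, 9, 8, 185]
[8, 5, 3, 9, 8]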